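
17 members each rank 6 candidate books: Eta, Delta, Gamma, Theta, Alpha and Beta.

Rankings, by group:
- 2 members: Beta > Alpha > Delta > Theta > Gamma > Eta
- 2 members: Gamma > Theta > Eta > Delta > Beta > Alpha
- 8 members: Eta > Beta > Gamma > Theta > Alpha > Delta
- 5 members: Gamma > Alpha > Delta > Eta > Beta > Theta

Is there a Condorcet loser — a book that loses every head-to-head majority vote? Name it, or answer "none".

Head-to-head results (17 members):
Eta vs Delta: Eta wins 10–7.
Eta vs Gamma: Eta is ranked higher on 8 ballots, Gamma on 9. Gamma wins 9–8.
Eta–Theta: Eta 13–4.
Eta vs Alpha: Eta is ranked higher on 2+8 = 10 ballots, Alpha on 7. Eta wins 10–7.
Eta vs Beta: Eta, 15–2.
Delta vs Gamma: Delta is ranked higher on 2 ballots, Gamma on 15. Gamma wins 15–2.
Delta vs Theta: Delta is ranked higher on 2+5 = 7 ballots, Theta on 10. Theta wins 10–7.
Delta–Alpha: Alpha 15–2.
Delta vs Beta: Delta is ranked higher on 2+5 = 7 ballots, Beta on 10. Beta wins 10–7.
Gamma vs Theta: 2+8+5 = 15 for Gamma, 2 for Theta — Gamma by 15–2.
Gamma vs Alpha: Gamma is ranked higher on 2+8+5 = 15 ballots, Alpha on 2. Gamma wins 15–2.
Gamma vs Beta: Gamma preferred on 2+5 = 7 ballots; Beta wins 10–7.
Theta–Alpha: Theta 10–7.
Theta vs Beta: Beta wins 15–2.
Alpha vs Beta: Alpha preferred on 5 ballots; Beta wins 12–5.
Delta loses to every other book — it is the Condorcet loser.

Delta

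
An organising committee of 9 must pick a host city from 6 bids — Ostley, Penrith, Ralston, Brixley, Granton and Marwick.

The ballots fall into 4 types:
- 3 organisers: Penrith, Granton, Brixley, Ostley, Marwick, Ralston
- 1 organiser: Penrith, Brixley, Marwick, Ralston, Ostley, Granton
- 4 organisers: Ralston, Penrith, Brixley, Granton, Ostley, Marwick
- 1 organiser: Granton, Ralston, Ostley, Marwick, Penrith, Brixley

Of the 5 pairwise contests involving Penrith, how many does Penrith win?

Penrith against each rival (9 organisers):
Penrith vs Ostley: Penrith wins 8–1.
Penrith vs Ralston: Ralston, 5–4.
Penrith–Brixley: Penrith 9–0.
Penrith vs Granton: Penrith wins 8–1.
Penrith vs Marwick: 3+1+4 = 8 for Penrith, 1 for Marwick — Penrith by 8–1.
Penrith beats Ostley, Brixley, Granton, Marwick; loses to Ralston — 4 pairwise wins.

4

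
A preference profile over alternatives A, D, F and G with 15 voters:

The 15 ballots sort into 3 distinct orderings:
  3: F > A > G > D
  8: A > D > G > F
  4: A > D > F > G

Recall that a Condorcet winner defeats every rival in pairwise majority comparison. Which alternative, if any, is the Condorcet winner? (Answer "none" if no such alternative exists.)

A

Head-to-head results (15 voters):
A vs D: A preferred on 3+8+4 = 15 ballots; A wins 15–0.
A vs F: 12 to 3, A.
A vs G: A is ranked higher on 3+8+4 = 15 ballots, G on 0. A wins 15–0.
D vs F: D preferred on 8+4 = 12 ballots; D wins 12–3.
D vs G: 12 to 3, D.
F vs G: F preferred on 3+4 = 7 ballots; G wins 8–7.
Only A has no losses; A is the Condorcet winner.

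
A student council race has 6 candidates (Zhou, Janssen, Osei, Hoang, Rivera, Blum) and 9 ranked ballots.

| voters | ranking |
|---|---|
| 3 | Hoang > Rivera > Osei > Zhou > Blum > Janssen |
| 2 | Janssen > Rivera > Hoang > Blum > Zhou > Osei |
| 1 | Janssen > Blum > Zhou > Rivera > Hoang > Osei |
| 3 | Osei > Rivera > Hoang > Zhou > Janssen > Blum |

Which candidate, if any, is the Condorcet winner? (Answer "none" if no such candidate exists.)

Rivera

Pairwise majorities:
Zhou vs Janssen: Zhou wins 6–3.
Zhou vs Osei: Osei, 6–3.
Zhou vs Hoang: Hoang, 8–1.
Zhou vs Rivera: Rivera, 8–1.
Zhou–Blum: Zhou 6–3.
Janssen vs Osei: Osei wins 6–3.
Janssen vs Hoang: Hoang wins 6–3.
Janssen–Rivera: Rivera 6–3.
Janssen vs Blum: Janssen wins 6–3.
Osei–Hoang: Hoang 6–3.
Osei vs Rivera: Rivera wins 6–3.
Osei vs Blum: Osei wins 6–3.
Hoang vs Rivera: Rivera wins 6–3.
Hoang vs Blum: Hoang, 8–1.
Rivera vs Blum: Rivera, 8–1.
Rivera defeats every rival head-to-head and is the Condorcet winner.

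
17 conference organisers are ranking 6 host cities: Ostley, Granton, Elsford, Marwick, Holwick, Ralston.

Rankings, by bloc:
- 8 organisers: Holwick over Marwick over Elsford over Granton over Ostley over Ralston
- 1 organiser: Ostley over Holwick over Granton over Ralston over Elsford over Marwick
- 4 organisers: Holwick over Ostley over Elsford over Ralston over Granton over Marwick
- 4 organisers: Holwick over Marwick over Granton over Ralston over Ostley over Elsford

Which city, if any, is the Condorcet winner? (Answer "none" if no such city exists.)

Holwick

Check each pair by majority over 17 ballots:
Ostley vs Granton: Granton wins 12–5.
Ostley–Elsford: Ostley 9–8.
Ostley vs Marwick: Marwick, 12–5.
Ostley vs Holwick: Holwick, 16–1.
Ostley–Ralston: Ostley 13–4.
Granton vs Elsford: Elsford, 12–5.
Granton vs Marwick: Marwick wins 12–5.
Granton–Holwick: Holwick 17–0.
Granton–Ralston: Granton 13–4.
Elsford vs Marwick: Marwick wins 12–5.
Elsford–Holwick: Holwick 17–0.
Elsford vs Ralston: Elsford, 12–5.
Marwick vs Holwick: Holwick, 17–0.
Marwick vs Ralston: Marwick, 12–5.
Holwick vs Ralston: Holwick, 17–0.
Holwick wins every pairwise contest, so Holwick is the Condorcet winner.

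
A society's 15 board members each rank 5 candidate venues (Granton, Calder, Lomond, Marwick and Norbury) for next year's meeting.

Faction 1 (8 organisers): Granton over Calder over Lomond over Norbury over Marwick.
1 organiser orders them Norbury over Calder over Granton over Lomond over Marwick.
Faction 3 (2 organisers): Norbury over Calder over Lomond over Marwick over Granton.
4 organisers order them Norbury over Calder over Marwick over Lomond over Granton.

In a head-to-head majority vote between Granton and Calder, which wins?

Granton

Ballots ranking Granton above Calder: 8.
Ballots ranking Calder above Granton: 15 − 8 = 7.
Granton wins the head-to-head 8–7.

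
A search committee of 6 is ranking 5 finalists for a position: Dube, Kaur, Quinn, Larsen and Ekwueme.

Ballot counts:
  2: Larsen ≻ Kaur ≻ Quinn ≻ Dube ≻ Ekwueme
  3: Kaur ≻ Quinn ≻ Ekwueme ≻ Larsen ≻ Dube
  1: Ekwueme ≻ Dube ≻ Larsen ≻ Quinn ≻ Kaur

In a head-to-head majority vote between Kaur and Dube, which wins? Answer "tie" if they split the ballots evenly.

Ballots ranking Kaur above Dube: 2 + 3 = 5.
Ballots ranking Dube above Kaur: 6 − 5 = 1.
Kaur wins the head-to-head 5–1.

Kaur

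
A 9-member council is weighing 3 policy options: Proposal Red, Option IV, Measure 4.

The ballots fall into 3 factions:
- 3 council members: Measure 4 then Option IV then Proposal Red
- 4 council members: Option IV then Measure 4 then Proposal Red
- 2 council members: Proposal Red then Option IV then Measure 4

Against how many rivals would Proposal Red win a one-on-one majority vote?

Proposal Red against each rival (9 council members):
Proposal Red vs Option IV: 2 for Proposal Red, 7 for Option IV — Option IV by 7–2.
Proposal Red vs Measure 4: Measure 4, 7–2.
Proposal Red beats no one; loses to Option IV, Measure 4 — 0 pairwise wins.

0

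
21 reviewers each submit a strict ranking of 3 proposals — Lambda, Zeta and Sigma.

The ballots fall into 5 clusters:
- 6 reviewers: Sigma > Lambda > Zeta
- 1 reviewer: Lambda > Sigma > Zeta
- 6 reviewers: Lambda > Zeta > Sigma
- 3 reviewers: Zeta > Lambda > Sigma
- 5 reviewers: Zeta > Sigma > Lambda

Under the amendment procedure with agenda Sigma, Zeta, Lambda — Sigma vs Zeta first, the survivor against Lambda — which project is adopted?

Round 1: Sigma vs Zeta — 7–14, Zeta advances.
Round 2: Zeta vs Lambda — 8–13, Lambda advances.
Lambda survives the agenda.

Lambda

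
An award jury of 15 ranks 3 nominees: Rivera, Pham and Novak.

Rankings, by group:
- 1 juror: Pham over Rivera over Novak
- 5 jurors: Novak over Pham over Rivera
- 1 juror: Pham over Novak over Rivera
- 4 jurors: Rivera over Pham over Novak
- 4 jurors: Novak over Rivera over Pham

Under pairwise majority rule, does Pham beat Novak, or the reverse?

Ballots ranking Pham above Novak: 1 + 1 + 4 = 6.
Ballots ranking Novak above Pham: 15 − 6 = 9.
Novak wins the head-to-head 9–6.

Novak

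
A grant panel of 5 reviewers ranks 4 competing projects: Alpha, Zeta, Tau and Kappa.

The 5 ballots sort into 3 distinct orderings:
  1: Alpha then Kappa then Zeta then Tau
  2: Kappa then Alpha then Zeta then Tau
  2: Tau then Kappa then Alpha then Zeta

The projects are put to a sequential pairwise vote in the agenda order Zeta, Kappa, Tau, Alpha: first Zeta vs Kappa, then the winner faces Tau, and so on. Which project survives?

Kappa

Round 1: Zeta vs Kappa — 0–5, Kappa advances.
Round 2: Kappa vs Tau — 3–2, Kappa advances.
Round 3: Kappa vs Alpha — 4–1, Kappa advances.
Kappa survives the agenda.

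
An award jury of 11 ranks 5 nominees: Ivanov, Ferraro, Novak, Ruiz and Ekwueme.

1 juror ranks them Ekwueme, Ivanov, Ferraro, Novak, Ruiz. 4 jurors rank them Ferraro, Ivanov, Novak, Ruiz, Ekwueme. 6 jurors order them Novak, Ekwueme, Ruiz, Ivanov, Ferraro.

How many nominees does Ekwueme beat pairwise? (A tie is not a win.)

Ekwueme against each rival (11 jurors):
Ekwueme vs Ivanov: Ekwueme preferred on 1+6 = 7 ballots; Ekwueme wins 7–4.
Ekwueme vs Ferraro: Ekwueme preferred on 1+6 = 7 ballots; Ekwueme wins 7–4.
Ekwueme vs Novak: 1 for Ekwueme, 10 for Novak — Novak by 10–1.
Ekwueme–Ruiz: Ekwueme 7–4.
Ekwueme beats Ivanov, Ferraro, Ruiz; loses to Novak — 3 pairwise wins.

3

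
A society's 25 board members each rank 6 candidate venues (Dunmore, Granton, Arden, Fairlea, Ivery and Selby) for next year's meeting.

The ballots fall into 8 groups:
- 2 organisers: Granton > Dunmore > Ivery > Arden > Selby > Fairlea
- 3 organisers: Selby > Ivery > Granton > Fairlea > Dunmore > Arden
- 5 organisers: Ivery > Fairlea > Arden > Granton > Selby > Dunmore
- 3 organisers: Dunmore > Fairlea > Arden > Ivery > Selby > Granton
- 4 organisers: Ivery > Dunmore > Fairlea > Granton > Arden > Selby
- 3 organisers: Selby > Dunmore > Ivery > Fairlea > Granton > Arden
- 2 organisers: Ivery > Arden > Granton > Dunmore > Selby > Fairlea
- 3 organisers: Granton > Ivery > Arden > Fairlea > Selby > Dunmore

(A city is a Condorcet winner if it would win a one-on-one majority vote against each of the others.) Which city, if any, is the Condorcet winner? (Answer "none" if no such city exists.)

Ivery

Check each pair by majority over 25 ballots:
Dunmore vs Granton: Granton wins 15–10.
Dunmore–Arden: Dunmore 15–10.
Dunmore vs Fairlea: Dunmore, 14–11.
Dunmore vs Ivery: Ivery wins 17–8.
Dunmore vs Selby: 2+3+4+2 = 11 for Dunmore, 14 for Selby — Selby by 14–11.
Granton–Arden: Granton 15–10.
Granton vs Fairlea: Granton preferred on 2+3+2+3 = 10 ballots; Fairlea wins 15–10.
Granton vs Ivery: Granton preferred on 2+3 = 5 ballots; Ivery wins 20–5.
Granton vs Selby: Granton is ranked higher on 2+5+4+2+3 = 16 ballots, Selby on 9. Granton wins 16–9.
Arden vs Fairlea: 2+2+3 = 7 for Arden, 18 for Fairlea — Fairlea by 18–7.
Arden vs Ivery: Arden is ranked higher on 3 ballots, Ivery on 22. Ivery wins 22–3.
Arden vs Selby: Arden preferred on 2+5+3+4+2+3 = 19 ballots; Arden wins 19–6.
Fairlea vs Ivery: Fairlea preferred on 3 ballots; Ivery wins 22–3.
Fairlea–Selby: Fairlea 15–10.
Ivery vs Selby: Ivery wins 19–6.
Ivery wins every pairwise contest, so Ivery is the Condorcet winner.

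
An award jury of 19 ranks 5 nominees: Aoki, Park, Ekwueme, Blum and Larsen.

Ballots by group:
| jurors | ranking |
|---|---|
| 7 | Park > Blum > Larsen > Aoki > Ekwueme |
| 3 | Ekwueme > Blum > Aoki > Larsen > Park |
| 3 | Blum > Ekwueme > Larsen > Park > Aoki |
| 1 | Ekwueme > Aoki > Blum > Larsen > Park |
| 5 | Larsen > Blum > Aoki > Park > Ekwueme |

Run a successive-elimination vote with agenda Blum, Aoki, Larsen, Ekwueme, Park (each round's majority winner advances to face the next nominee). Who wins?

Blum

Round 1: Blum vs Aoki — 18–1, Blum advances.
Round 2: Blum vs Larsen — 14–5, Blum advances.
Round 3: Blum vs Ekwueme — 15–4, Blum advances.
Round 4: Blum vs Park — 12–7, Blum advances.
Blum survives the agenda.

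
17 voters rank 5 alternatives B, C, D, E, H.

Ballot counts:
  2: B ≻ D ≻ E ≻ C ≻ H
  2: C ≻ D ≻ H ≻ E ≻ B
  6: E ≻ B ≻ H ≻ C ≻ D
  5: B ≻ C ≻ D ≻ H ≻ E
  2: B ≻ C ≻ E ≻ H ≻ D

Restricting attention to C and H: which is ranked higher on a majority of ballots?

C

Ballots ranking C above H: 2 + 2 + 5 + 2 = 11.
Ballots ranking H above C: 17 − 11 = 6.
C wins the head-to-head 11–6.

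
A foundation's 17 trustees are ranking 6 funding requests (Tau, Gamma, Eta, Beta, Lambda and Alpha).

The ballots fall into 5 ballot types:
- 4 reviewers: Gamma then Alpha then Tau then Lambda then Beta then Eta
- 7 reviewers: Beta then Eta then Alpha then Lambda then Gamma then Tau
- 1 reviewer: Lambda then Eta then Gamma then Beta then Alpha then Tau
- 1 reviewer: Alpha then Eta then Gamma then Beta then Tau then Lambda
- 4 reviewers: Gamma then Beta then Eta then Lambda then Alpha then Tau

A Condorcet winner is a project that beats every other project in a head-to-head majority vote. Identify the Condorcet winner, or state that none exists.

none

Head-to-head results (17 reviewers):
Tau–Gamma: Gamma 17–0.
Tau–Eta: Eta 13–4.
Tau vs Beta: Beta wins 13–4.
Tau–Lambda: Lambda 12–5.
Tau–Alpha: Alpha 17–0.
Gamma–Eta: Eta 9–8.
Gamma vs Beta: Gamma wins 10–7.
Gamma vs Lambda: Gamma wins 9–8.
Gamma vs Alpha: Gamma, 9–8.
Eta vs Beta: Beta, 15–2.
Eta–Lambda: Eta 12–5.
Eta vs Alpha: Eta, 12–5.
Beta vs Lambda: Beta, 12–5.
Beta vs Alpha: Beta, 12–5.
Lambda vs Alpha: Alpha wins 12–5.
Each project drops at least one matchup (Tau loses to Gamma; Gamma loses to Eta; Eta loses to Beta; Beta loses to Gamma; Lambda loses to Gamma; Alpha loses to Gamma); the cycle Gamma > Beta > Eta > Gamma rules out a Condorcet winner.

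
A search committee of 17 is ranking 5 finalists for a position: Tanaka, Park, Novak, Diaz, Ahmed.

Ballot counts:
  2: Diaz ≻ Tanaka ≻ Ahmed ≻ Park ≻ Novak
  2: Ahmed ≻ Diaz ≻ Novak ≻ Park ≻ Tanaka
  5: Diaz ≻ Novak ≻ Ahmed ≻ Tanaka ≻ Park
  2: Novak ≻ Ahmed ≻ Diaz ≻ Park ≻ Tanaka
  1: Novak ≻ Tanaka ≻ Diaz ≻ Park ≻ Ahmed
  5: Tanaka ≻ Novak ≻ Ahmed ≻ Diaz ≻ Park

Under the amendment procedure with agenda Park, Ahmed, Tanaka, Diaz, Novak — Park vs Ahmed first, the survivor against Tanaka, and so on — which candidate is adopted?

Novak

Round 1: Park vs Ahmed — 1–16, Ahmed advances.
Round 2: Ahmed vs Tanaka — 9–8, Ahmed advances.
Round 3: Ahmed vs Diaz — 9–8, Ahmed advances.
Round 4: Ahmed vs Novak — 4–13, Novak advances.
Novak survives the agenda.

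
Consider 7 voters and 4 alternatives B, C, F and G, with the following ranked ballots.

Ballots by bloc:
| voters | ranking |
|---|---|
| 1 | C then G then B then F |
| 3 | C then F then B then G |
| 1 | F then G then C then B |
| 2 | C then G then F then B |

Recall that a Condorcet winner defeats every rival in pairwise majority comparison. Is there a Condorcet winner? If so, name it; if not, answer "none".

Check each pair by majority over 7 ballots:
B vs C: B is ranked higher on 0 ballots, C on 7. C wins 7–0.
B vs F: B is ranked higher on 1 ballot, F on 6. F wins 6–1.
B vs G: B is ranked higher on 3 ballots, G on 4. G wins 4–3.
C vs F: C is ranked higher on 1+3+2 = 6 ballots, F on 1. C wins 6–1.
C vs G: 6 to 1, C.
F vs G: 3+1 = 4 for F, 3 for G — F by 4–3.
C wins every pairwise contest, so C is the Condorcet winner.

C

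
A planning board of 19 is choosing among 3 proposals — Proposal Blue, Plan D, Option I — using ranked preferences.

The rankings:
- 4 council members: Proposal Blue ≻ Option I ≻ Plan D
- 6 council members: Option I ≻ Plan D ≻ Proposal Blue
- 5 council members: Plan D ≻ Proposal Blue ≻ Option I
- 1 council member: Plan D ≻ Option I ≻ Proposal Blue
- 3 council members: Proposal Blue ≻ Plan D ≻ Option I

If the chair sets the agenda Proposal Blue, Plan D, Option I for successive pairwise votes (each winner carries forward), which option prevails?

Round 1: Proposal Blue vs Plan D — 7–12, Plan D advances.
Round 2: Plan D vs Option I — 9–10, Option I advances.
The agenda winner is Option I.

Option I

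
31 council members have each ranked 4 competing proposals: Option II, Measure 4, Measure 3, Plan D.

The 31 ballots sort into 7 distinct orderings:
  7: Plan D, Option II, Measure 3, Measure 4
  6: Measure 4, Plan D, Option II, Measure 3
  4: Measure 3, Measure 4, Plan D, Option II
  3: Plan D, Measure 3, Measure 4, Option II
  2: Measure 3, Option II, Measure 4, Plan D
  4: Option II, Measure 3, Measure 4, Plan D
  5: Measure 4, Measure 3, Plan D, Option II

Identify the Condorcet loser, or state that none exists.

none

Head-to-head results (31 council members):
Option II vs Measure 4: 7+2+4 = 13 for Option II, 18 for Measure 4 — Measure 4 by 18–13.
Option II vs Measure 3: Option II is ranked higher on 7+6+4 = 17 ballots, Measure 3 on 14. Option II wins 17–14.
Option II vs Plan D: Option II is ranked higher on 2+4 = 6 ballots, Plan D on 25. Plan D wins 25–6.
Measure 4 vs Measure 3: Measure 3, 20–11.
Measure 4 vs Plan D: Measure 4 is ranked higher on 6+4+2+4+5 = 21 ballots, Plan D on 10. Measure 4 wins 21–10.
Measure 3 vs Plan D: Plan D wins 16–15.
Every option wins at least one matchup (Option II beats Measure 3; Measure 4 beats Option II; Measure 3 beats Measure 4; Plan D beats Option II), so there is no Condorcet loser.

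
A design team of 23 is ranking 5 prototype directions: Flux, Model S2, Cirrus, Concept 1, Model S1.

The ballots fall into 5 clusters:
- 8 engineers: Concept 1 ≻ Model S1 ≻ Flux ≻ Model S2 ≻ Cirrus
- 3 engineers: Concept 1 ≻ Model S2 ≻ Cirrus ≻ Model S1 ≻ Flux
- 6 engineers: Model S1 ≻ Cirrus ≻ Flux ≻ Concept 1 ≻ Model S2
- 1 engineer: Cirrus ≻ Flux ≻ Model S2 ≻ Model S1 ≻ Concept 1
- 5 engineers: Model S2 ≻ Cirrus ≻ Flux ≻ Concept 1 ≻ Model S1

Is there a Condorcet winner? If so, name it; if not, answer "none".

Check each pair by majority over 23 ballots:
Flux vs Model S2: Flux preferred on 8+6+1 = 15 ballots; Flux wins 15–8.
Flux vs Cirrus: Flux preferred on 8 ballots; Cirrus wins 15–8.
Flux vs Concept 1: Flux, 12–11.
Flux vs Model S1: Flux preferred on 1+5 = 6 ballots; Model S1 wins 17–6.
Model S2 vs Cirrus: Model S2 preferred on 8+3+5 = 16 ballots; Model S2 wins 16–7.
Model S2–Concept 1: Concept 1 17–6.
Model S2 vs Model S1: Model S1, 14–9.
Cirrus vs Concept 1: 12 to 11, Cirrus.
Cirrus vs Model S1: Model S1 wins 14–9.
Concept 1 vs Model S1: Concept 1 preferred on 8+3+5 = 16 ballots; Concept 1 wins 16–7.
Every design loses at least once (Flux loses to Cirrus; Model S2 loses to Flux; Cirrus loses to Model S2; Concept 1 loses to Flux; Model S1 loses to Concept 1). The majority relation contains the cycle Flux beats Model S2 beats Cirrus beats Flux, so there is no Condorcet winner.

none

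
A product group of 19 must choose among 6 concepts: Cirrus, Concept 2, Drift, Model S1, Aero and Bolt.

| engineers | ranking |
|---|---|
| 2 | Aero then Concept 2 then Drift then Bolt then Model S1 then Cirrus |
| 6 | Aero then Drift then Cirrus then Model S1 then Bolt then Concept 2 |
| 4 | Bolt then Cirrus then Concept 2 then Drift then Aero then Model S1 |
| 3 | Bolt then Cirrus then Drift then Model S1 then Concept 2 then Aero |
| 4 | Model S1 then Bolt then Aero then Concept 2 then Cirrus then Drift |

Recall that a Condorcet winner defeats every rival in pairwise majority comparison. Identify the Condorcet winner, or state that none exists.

none

Check each pair by majority over 19 ballots:
Cirrus vs Concept 2: 6+4+3 = 13 for Cirrus, 6 for Concept 2 — Cirrus by 13–6.
Cirrus vs Drift: 4+3+4 = 11 for Cirrus, 8 for Drift — Cirrus by 11–8.
Cirrus vs Model S1: 6+4+3 = 13 for Cirrus, 6 for Model S1 — Cirrus by 13–6.
Cirrus vs Aero: Cirrus is ranked higher on 4+3 = 7 ballots, Aero on 12. Aero wins 12–7.
Cirrus vs Bolt: 6 for Cirrus, 13 for Bolt — Bolt by 13–6.
Concept 2 vs Drift: Concept 2 preferred on 2+4+4 = 10 ballots; Concept 2 wins 10–9.
Concept 2 vs Model S1: Concept 2 preferred on 2+4 = 6 ballots; Model S1 wins 13–6.
Concept 2 vs Aero: 4+3 = 7 for Concept 2, 12 for Aero — Aero by 12–7.
Concept 2 vs Bolt: 2 to 17, Bolt.
Drift vs Model S1: 2+6+4+3 = 15 for Drift, 4 for Model S1 — Drift by 15–4.
Drift vs Aero: 7 to 12, Aero.
Drift vs Bolt: Drift preferred on 2+6 = 8 ballots; Bolt wins 11–8.
Model S1 vs Aero: Model S1 preferred on 3+4 = 7 ballots; Aero wins 12–7.
Model S1 vs Bolt: Model S1 preferred on 6+4 = 10 ballots; Model S1 wins 10–9.
Aero vs Bolt: Aero is ranked higher on 2+6 = 8 ballots, Bolt on 11. Bolt wins 11–8.
Each design drops at least one matchup (Cirrus loses to Aero; Concept 2 loses to Cirrus; Drift loses to Cirrus; Model S1 loses to Cirrus; Aero loses to Bolt; Bolt loses to Model S1); the cycle Cirrus > Model S1 > Bolt > Cirrus rules out a Condorcet winner.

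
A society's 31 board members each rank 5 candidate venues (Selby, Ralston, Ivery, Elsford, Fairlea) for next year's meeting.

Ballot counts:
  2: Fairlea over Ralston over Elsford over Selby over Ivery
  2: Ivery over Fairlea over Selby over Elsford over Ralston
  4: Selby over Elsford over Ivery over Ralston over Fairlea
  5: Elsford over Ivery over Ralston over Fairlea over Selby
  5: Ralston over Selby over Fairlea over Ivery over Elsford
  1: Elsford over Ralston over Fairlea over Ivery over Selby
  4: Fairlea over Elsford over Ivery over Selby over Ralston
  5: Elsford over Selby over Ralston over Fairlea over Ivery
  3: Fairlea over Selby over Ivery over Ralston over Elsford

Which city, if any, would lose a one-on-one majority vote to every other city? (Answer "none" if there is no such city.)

Pairwise majorities:
Selby vs Ralston: Selby preferred on 2+4+4+5+3 = 18 ballots; Selby wins 18–13.
Selby vs Ivery: Selby wins 19–12.
Selby vs Elsford: Elsford wins 17–14.
Selby vs Fairlea: Selby is ranked higher on 4+5+5 = 14 ballots, Fairlea on 17. Fairlea wins 17–14.
Ralston vs Ivery: Ivery wins 18–13.
Ralston–Elsford: Elsford 21–10.
Ralston vs Fairlea: Ralston wins 20–11.
Ivery vs Elsford: Elsford wins 21–10.
Ivery vs Fairlea: Ivery preferred on 2+4+5 = 11 ballots; Fairlea wins 20–11.
Elsford vs Fairlea: 4+5+1+5 = 15 for Elsford, 16 for Fairlea — Fairlea by 16–15.
No city is winless: Selby beats Ralston; Ralston beats Fairlea; Ivery beats Ralston; Elsford beats Selby; Fairlea beats Selby. There is no Condorcet loser.

none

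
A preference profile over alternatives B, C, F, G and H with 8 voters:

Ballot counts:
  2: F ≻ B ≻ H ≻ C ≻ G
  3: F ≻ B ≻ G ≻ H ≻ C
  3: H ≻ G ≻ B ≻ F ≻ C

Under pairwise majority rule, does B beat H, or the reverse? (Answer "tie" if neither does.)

Ballots ranking B above H: 2 + 3 = 5.
Ballots ranking H above B: 8 − 5 = 3.
B wins the head-to-head 5–3.

B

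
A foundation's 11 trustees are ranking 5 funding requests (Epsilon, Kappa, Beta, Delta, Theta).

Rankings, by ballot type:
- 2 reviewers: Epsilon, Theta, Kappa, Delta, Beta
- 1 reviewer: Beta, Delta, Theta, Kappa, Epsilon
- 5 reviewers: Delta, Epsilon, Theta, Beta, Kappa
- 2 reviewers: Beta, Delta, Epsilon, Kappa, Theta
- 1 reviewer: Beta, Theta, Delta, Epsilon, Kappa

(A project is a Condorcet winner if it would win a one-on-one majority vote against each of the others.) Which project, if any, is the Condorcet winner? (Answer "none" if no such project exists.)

Delta

Head-to-head results (11 reviewers):
Epsilon vs Kappa: Epsilon preferred on 2+5+2+1 = 10 ballots; Epsilon wins 10–1.
Epsilon vs Beta: Epsilon preferred on 2+5 = 7 ballots; Epsilon wins 7–4.
Epsilon vs Delta: Epsilon is ranked higher on 2 ballots, Delta on 9. Delta wins 9–2.
Epsilon vs Theta: Epsilon preferred on 2+5+2 = 9 ballots; Epsilon wins 9–2.
Kappa vs Beta: Kappa preferred on 2 ballots; Beta wins 9–2.
Kappa vs Delta: Kappa preferred on 2 ballots; Delta wins 9–2.
Kappa vs Theta: 2 to 9, Theta.
Beta vs Delta: 1+2+1 = 4 for Beta, 7 for Delta — Delta by 7–4.
Beta vs Theta: 4 to 7, Theta.
Delta vs Theta: Delta preferred on 1+5+2 = 8 ballots; Delta wins 8–3.
Delta beats each of Epsilon, Kappa, Beta, Theta — Delta is the Condorcet winner.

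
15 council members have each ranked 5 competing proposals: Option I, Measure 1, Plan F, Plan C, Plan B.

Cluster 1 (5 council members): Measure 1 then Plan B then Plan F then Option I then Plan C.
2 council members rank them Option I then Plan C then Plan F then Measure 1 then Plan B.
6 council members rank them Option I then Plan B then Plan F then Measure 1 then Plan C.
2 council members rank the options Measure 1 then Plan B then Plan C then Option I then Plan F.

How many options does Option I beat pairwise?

Option I against each rival (15 council members):
Option I vs Measure 1: Option I preferred on 2+6 = 8 ballots; Option I wins 8–7.
Option I vs Plan F: 2+6+2 = 10 for Option I, 5 for Plan F — Option I by 10–5.
Option I vs Plan C: Option I is ranked higher on 5+2+6 = 13 ballots, Plan C on 2. Option I wins 13–2.
Option I–Plan B: Option I 8–7.
Option I beats Measure 1, Plan F, Plan C, Plan B — 4 pairwise wins.

4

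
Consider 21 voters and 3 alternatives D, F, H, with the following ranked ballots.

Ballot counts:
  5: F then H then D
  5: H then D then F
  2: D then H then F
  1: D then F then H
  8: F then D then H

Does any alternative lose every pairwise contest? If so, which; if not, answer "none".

Pairwise majorities:
D vs F: 8 to 13, F.
D vs H: 2+1+8 = 11 for D, 10 for H — D by 11–10.
F vs H: 14 to 7, F.
Only H has no wins; H is the Condorcet loser.

H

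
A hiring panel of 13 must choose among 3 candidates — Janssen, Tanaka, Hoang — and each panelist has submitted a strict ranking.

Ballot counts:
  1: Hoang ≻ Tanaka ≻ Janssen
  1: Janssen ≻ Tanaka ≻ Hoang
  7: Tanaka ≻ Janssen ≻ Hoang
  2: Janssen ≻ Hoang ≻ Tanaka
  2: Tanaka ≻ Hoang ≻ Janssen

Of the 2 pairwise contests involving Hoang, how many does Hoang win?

0

Hoang against each rival (13 committee members):
Hoang–Janssen: Janssen 10–3.
Hoang–Tanaka: Tanaka 10–3.
Hoang beats no one; loses to Janssen, Tanaka — 0 pairwise wins.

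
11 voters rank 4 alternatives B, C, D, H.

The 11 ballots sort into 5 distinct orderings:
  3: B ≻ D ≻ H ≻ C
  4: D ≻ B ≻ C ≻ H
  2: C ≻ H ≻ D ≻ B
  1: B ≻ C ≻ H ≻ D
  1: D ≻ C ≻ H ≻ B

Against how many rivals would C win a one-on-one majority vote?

C against each rival (11 voters):
C–B: B 8–3.
C vs D: D, 8–3.
C–H: C 8–3.
C beats H; loses to B, D — 1 pairwise win.

1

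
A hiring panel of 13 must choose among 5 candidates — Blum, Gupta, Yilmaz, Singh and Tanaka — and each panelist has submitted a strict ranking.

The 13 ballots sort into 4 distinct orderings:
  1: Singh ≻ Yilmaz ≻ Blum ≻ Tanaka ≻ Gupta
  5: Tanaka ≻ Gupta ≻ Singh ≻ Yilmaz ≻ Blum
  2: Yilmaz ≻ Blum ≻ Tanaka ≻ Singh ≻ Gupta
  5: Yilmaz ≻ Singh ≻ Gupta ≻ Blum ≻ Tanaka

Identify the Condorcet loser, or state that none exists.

Head-to-head results (13 committee members):
Blum vs Gupta: Blum preferred on 1+2 = 3 ballots; Gupta wins 10–3.
Blum vs Yilmaz: Yilmaz, 13–0.
Blum vs Singh: Singh, 11–2.
Blum vs Tanaka: Blum preferred on 1+2+5 = 8 ballots; Blum wins 8–5.
Gupta vs Yilmaz: 5 to 8, Yilmaz.
Gupta vs Singh: Gupta preferred on 5 ballots; Singh wins 8–5.
Gupta–Tanaka: Tanaka 8–5.
Yilmaz vs Singh: 7 to 6, Yilmaz.
Yilmaz–Tanaka: Yilmaz 8–5.
Singh vs Tanaka: Singh is ranked higher on 1+5 = 6 ballots, Tanaka on 7. Tanaka wins 7–6.
Every candidate wins at least one matchup (Blum beats Tanaka; Gupta beats Blum; Yilmaz beats Blum; Singh beats Blum; Tanaka beats Gupta), so there is no Condorcet loser.

none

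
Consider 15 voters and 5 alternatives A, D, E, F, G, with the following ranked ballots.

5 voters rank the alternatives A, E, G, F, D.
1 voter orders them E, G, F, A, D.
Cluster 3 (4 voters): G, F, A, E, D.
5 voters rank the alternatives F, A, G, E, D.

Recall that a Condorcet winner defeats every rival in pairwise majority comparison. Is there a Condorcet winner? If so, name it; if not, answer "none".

Pairwise majorities:
A vs D: A wins 15–0.
A–E: A 14–1.
A vs F: F, 10–5.
A vs G: A, 10–5.
D vs E: E, 15–0.
D vs F: F, 15–0.
D vs G: G, 15–0.
E vs F: F wins 9–6.
E vs G: G, 9–6.
F vs G: G wins 10–5.
No alternative is unbeaten: A loses to F; D loses to A; E loses to A; F loses to G; G loses to A. In particular A → G → F → A is a majority cycle — no Condorcet winner exists.

none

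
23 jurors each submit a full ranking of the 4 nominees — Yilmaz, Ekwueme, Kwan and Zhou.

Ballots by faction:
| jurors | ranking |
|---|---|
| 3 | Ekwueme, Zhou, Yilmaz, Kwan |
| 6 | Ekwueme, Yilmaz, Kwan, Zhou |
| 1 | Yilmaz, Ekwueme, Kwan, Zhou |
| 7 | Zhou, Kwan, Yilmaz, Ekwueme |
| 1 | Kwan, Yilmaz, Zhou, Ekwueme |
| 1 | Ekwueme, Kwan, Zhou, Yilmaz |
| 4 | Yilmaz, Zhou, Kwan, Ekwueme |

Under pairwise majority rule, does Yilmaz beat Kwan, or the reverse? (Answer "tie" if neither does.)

Yilmaz

Ballots ranking Yilmaz above Kwan: 3 + 6 + 1 + 4 = 14.
Ballots ranking Kwan above Yilmaz: 23 − 14 = 9.
Yilmaz wins the head-to-head 14–9.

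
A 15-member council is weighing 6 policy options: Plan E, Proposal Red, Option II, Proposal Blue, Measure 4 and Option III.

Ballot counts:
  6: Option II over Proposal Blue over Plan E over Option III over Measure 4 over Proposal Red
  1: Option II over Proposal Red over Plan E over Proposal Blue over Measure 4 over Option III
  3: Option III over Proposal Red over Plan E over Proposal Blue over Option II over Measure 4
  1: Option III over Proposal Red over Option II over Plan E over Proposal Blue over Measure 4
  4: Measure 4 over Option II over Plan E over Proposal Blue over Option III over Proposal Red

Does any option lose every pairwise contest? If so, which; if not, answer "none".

Head-to-head results (15 council members):
Plan E–Proposal Red: Plan E 10–5.
Plan E vs Option II: Plan E preferred on 3 ballots; Option II wins 12–3.
Plan E vs Proposal Blue: 9 to 6, Plan E.
Plan E vs Measure 4: Plan E, 11–4.
Plan E vs Option III: Plan E is ranked higher on 6+1+4 = 11 ballots, Option III on 4. Plan E wins 11–4.
Proposal Red vs Option II: Proposal Red preferred on 3+1 = 4 ballots; Option II wins 11–4.
Proposal Red–Proposal Blue: Proposal Blue 10–5.
Proposal Red vs Measure 4: 1+3+1 = 5 for Proposal Red, 10 for Measure 4 — Measure 4 by 10–5.
Proposal Red–Option III: Option III 14–1.
Option II vs Proposal Blue: Option II, 12–3.
Option II vs Measure 4: Option II preferred on 6+1+3+1 = 11 ballots; Option II wins 11–4.
Option II–Option III: Option II 11–4.
Proposal Blue vs Measure 4: 11 to 4, Proposal Blue.
Proposal Blue vs Option III: Proposal Blue preferred on 6+1+4 = 11 ballots; Proposal Blue wins 11–4.
Measure 4 vs Option III: Measure 4 preferred on 1+4 = 5 ballots; Option III wins 10–5.
Proposal Red loses to every other option — it is the Condorcet loser.

Proposal Red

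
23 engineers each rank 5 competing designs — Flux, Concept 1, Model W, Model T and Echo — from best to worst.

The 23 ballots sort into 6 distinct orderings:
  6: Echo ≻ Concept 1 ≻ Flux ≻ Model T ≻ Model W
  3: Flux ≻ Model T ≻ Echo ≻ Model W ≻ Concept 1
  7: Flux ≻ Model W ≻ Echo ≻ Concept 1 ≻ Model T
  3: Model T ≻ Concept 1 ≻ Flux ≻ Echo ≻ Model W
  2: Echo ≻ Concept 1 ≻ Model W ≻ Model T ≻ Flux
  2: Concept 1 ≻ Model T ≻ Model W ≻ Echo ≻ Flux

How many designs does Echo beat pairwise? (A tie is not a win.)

3

Echo against each rival (23 engineers):
Echo vs Flux: Flux wins 13–10.
Echo–Concept 1: Echo 18–5.
Echo vs Model W: Echo is ranked higher on 6+3+3+2 = 14 ballots, Model W on 9. Echo wins 14–9.
Echo vs Model T: Echo, 15–8.
Echo beats Concept 1, Model W, Model T; loses to Flux — 3 pairwise wins.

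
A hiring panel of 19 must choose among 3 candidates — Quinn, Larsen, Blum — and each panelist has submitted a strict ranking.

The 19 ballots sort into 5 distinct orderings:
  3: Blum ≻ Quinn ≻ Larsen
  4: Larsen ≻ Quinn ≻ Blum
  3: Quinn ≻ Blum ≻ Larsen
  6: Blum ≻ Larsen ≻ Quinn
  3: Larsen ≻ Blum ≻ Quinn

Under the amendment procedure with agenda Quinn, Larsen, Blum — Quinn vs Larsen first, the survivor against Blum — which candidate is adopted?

Round 1: Quinn vs Larsen — 6–13, Larsen advances.
Round 2: Larsen vs Blum — 7–12, Blum advances.
The agenda winner is Blum.

Blum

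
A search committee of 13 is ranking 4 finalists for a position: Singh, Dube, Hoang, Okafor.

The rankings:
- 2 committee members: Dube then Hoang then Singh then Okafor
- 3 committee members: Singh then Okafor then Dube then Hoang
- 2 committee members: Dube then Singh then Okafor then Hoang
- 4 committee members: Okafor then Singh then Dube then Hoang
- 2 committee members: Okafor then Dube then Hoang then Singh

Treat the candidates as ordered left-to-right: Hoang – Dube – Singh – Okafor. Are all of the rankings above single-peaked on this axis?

no

Axis positions: Hoang=1, Dube=2, Singh=3, Okafor=4.
Bloc 1 (peak Dube at position 2): ranking walks positions 2-1-3-4, expanding outward from the peak — single-peaked.
Bloc 2 (peak Singh at position 3): ranking walks positions 3-4-2-1, expanding outward from the peak — single-peaked.
Bloc 3 (peak Dube at position 2): ranking walks positions 2-3-4-1, expanding outward from the peak — single-peaked.
Bloc 4 (peak Okafor at position 4): ranking walks positions 4-3-2-1, expanding outward from the peak — single-peaked.
Bloc 5: ranking walks positions 4-2-1-3; Dube is ranked above Singh even though Singh lies between Dube and the peak Okafor on the axis — preferences dip and rise again. Not single-peaked.
Bloc 5 violates single-peakedness, so the profile is not single-peaked on this axis.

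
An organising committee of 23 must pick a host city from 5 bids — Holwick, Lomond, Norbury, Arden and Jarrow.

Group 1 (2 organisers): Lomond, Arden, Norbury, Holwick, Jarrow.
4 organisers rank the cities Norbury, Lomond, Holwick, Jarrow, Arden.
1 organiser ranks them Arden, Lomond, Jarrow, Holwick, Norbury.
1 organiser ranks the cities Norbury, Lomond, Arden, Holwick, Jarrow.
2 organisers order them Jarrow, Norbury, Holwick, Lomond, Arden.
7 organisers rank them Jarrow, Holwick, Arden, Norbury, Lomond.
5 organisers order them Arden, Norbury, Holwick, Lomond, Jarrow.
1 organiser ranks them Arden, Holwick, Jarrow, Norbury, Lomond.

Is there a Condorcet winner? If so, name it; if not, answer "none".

none

Pairwise majorities:
Holwick vs Lomond: Holwick is ranked higher on 2+7+5+1 = 15 ballots, Lomond on 8. Holwick wins 15–8.
Holwick vs Norbury: 9 to 14, Norbury.
Holwick vs Arden: 4+2+7 = 13 for Holwick, 10 for Arden — Holwick by 13–10.
Holwick vs Jarrow: 13 to 10, Holwick.
Lomond vs Norbury: 3 to 20, Norbury.
Lomond vs Arden: 9 to 14, Arden.
Lomond vs Jarrow: 2+4+1+1+5 = 13 for Lomond, 10 for Jarrow — Lomond by 13–10.
Norbury vs Arden: Norbury preferred on 4+1+2 = 7 ballots; Arden wins 16–7.
Norbury vs Jarrow: 2+4+1+5 = 12 for Norbury, 11 for Jarrow — Norbury by 12–11.
Arden vs Jarrow: 10 to 13, Jarrow.
Each city drops at least one matchup (Holwick loses to Norbury; Lomond loses to Holwick; Norbury loses to Arden; Arden loses to Holwick; Jarrow loses to Holwick); the cycle Holwick → Arden → Norbury → Holwick rules out a Condorcet winner.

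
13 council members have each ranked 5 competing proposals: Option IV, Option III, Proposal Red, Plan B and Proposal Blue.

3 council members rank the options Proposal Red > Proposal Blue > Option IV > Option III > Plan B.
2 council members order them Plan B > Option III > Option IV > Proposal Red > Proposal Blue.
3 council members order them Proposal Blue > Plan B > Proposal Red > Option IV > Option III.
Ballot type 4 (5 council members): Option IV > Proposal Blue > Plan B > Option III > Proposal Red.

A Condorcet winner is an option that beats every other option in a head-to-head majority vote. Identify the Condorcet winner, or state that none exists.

Option IV

Head-to-head results (13 council members):
Option IV–Option III: Option IV 11–2.
Option IV vs Proposal Red: Option IV wins 7–6.
Option IV–Plan B: Option IV 8–5.
Option IV vs Proposal Blue: Option IV wins 7–6.
Option III vs Proposal Red: Option III wins 7–6.
Option III vs Plan B: Plan B, 10–3.
Option III vs Proposal Blue: Proposal Blue wins 11–2.
Proposal Red vs Plan B: Plan B, 10–3.
Proposal Red–Proposal Blue: Proposal Blue 8–5.
Plan B–Proposal Blue: Proposal Blue 11–2.
Only Option IV has no losses; Option IV is the Condorcet winner.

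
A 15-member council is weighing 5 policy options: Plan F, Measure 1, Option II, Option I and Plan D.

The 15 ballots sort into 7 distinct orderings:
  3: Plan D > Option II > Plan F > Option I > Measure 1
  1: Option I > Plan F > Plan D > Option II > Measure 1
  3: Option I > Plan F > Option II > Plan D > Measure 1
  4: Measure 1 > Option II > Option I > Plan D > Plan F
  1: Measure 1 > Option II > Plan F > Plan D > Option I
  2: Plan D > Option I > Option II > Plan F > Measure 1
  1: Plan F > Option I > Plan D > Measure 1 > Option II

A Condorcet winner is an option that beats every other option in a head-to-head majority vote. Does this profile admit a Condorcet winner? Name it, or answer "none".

Head-to-head results (15 council members):
Plan F vs Measure 1: Plan F, 10–5.
Plan F vs Option II: Option II, 10–5.
Plan F–Option I: Option I 10–5.
Plan F–Plan D: Plan D 9–6.
Measure 1 vs Option II: Option II, 9–6.
Measure 1 vs Option I: Option I wins 10–5.
Measure 1 vs Plan D: Plan D wins 10–5.
Option II–Option I: Option II 8–7.
Option II vs Plan D: Option II, 8–7.
Option I–Plan D: Option I 9–6.
Option II defeats every rival head-to-head and is the Condorcet winner.

Option II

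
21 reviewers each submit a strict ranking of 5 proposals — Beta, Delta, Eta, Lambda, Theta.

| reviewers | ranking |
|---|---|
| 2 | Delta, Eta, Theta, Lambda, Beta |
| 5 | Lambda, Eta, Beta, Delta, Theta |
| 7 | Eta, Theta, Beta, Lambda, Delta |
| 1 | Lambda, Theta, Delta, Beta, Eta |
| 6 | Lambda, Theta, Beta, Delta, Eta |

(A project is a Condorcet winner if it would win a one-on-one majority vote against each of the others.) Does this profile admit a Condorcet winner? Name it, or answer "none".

Lambda

Check each pair by majority over 21 ballots:
Beta vs Delta: 5+7+6 = 18 for Beta, 3 for Delta — Beta by 18–3.
Beta vs Eta: 7 to 14, Eta.
Beta vs Lambda: 7 for Beta, 14 for Lambda — Lambda by 14–7.
Beta vs Theta: Beta is ranked higher on 5 ballots, Theta on 16. Theta wins 16–5.
Delta vs Eta: Delta preferred on 2+1+6 = 9 ballots; Eta wins 12–9.
Delta vs Lambda: 2 to 19, Lambda.
Delta vs Theta: 2+5 = 7 for Delta, 14 for Theta — Theta by 14–7.
Eta vs Lambda: 2+7 = 9 for Eta, 12 for Lambda — Lambda by 12–9.
Eta vs Theta: 14 to 7, Eta.
Lambda vs Theta: 5+1+6 = 12 for Lambda, 9 for Theta — Lambda by 12–9.
Only Lambda has no losses; Lambda is the Condorcet winner.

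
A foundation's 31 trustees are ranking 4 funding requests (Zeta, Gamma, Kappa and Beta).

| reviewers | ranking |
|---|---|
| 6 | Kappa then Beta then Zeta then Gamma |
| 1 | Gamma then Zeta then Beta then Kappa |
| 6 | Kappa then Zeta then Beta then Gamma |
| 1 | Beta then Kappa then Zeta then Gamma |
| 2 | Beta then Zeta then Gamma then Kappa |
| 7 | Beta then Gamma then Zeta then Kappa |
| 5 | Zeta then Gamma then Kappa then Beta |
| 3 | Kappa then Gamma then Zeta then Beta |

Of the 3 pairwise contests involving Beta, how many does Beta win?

2

Beta against each rival (31 reviewers):
Beta vs Zeta: Beta is ranked higher on 6+1+2+7 = 16 ballots, Zeta on 15. Beta wins 16–15.
Beta vs Gamma: 6+6+1+2+7 = 22 for Beta, 9 for Gamma — Beta by 22–9.
Beta vs Kappa: Kappa, 20–11.
Beta beats Zeta, Gamma; loses to Kappa — 2 pairwise wins.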